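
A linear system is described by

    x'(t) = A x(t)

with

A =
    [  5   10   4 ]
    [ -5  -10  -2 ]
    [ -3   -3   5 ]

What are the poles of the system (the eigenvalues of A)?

-5, 2, 3

det(sI - A) = s^3 - (tr A)s^2 + (M11 + M22 + M33)s - det A, where Mii is the 2×2 principal minor of A obtained by deleting row i and column i.
tr A = 5 + (-10) + 5 = 0; M11 = (-10)·5 - (-2)·(-3) = -50 - 6 = -56; M22 = 5·5 - 4·(-3) = 25 - (-12) = 37; M33 = 5·(-10) - 10·(-5) = -50 - (-50) = 0; sum of minors = -19.
det A = 5·((-10)·5 - (-2)·(-3)) - 10·((-5)·5 - (-2)·(-3)) + 4·((-5)·(-3) - (-10)·(-3)) = 5·(-56) - 10·(-31) + 4·(-15) = -30.
So p(s) = det(sI - A) = s^3 - 19s + 30.
Rational-root test: any integer root divides 30. Testing small divisors, s = 2 works: p(2) = 8 + 0 + (-38) + 30 = 0, so (s - 2) is a factor.
Dividing, p(s) = (s - 2)(s^2 + 2s - 15).
Factor s^2 + 2s - 15: two numbers with sum -2 and product -15 are 3 and -5, so s^2 + 2s - 15 = (s - 3)(s + 5).
Hence p(s) = (s - 3) (s - 2) (s + 5), with roots -5, 2, 3.
At least one eigenvalue has non-negative real part, so the system is not asymptotically stable.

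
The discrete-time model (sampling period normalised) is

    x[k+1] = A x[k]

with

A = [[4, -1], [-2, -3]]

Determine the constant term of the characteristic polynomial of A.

-14

For a 2×2 matrix, det(zI - A) = z^2 - (tr A)z + det A.
tr A = 1, det A = -14.
So p(z) = z^2 - z - 14.
The constant term is -14.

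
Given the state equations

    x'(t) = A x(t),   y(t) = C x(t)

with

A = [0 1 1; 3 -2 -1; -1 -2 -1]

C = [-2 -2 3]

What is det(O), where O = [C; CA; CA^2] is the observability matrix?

-307

CA = [[-9, -4, -3]]
CA^2 = [[-9, 5, -2]]
Observability matrix O = [C; CA; CA^2] = [[-2, -2, 3], [-9, -4, -3], [-9, 5, -2]]
Expanding along the first row, det(O) = (-2)·((-4)·(-2) - (-3)·5) - (-2)·((-9)·(-2) - (-3)·(-9)) + 3·((-9)·5 - (-4)·(-9)) = (-2)·23 - (-2)·(-9) + 3·(-81) = -307
Since det(O) ≠ 0, rank(O) = 3 and the system is completely observable.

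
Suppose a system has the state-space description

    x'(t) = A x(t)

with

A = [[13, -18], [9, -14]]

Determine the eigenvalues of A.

det(sI - A) = s^2 - (tr A)s + det A, with tr A = 13 + (-14) = -1 and det A = 13·(-14) - (-18)·9 = -182 - (-162) = -20.
So p(s) = det(sI - A) = s^2 + s - 20.
Factor s^2 + s - 20: two numbers with sum -1 and product -20 are 4 and -5, so s^2 + s - 20 = (s - 4)(s + 5).
Hence p(s) = (s - 4) (s + 5), with roots -5, 4.
At least one eigenvalue has non-negative real part, so the system is not asymptotically stable.

-5, 4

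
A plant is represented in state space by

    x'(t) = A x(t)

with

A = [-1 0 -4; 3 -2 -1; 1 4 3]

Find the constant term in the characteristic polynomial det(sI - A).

Expand det(sI - A) for the 3×3 matrix.
p(s) = s^3 + s + 54.
(Check: constant term = det(-A) = (-1)^3 det A = 54; coefficient of s^2 = -tr A = 0.)
The constant term is 54.

54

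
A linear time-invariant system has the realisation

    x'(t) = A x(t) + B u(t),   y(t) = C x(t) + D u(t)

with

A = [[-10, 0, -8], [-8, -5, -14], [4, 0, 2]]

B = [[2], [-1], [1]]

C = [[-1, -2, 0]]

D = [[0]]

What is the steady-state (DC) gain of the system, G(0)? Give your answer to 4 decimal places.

G(0) = C(-A)^{-1}B + D = -C A^{-1} B + D.
det A = -60, so A^{-1} = (1/-60)·adj(A) = [[1/6, 0, 2/3], [2/3, -1/5, 19/15], [-1/3, 0, -5/6]]
A^{-1} B = [1, 14/5, -3/2]^T
C A^{-1} B = -33/5
G(0) = D - C A^{-1} B = 0 - (-33/5) = 33/5 ≈ 6.6000

6.6000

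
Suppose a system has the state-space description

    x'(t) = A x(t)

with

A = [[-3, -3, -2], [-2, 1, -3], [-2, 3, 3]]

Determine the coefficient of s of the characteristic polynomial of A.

-10

Expand det(sI - A) for the 3×3 matrix.
p(s) = s^3 - s^2 - 10s + 64.
(Check: constant term = det(-A) = (-1)^3 det A = 64; coefficient of s^2 = -tr A = -1.)
The coefficient of s is -10.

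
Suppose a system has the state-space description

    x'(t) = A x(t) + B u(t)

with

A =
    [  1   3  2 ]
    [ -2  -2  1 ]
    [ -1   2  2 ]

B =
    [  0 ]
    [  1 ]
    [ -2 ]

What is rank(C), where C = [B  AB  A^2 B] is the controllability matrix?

3

AB = [[-1], [-4], [-2]]
A^2B = [[-17], [8], [-11]]
Controllability matrix C = [B  AB  A^2B] = [[0, -1, -17], [1, -4, 8], [-2, -2, -11]]
det(C) = 0·((-4)·(-11) - 8·(-2)) - (-1)·(1·(-11) - 8·(-2)) + (-17)·(1·(-2) - (-4)·(-2)) = 0·60 - (-1)·5 + (-17)·(-10) = 175 ≠ 0, so rank(C) = 3.
rank(C) = 3 = n, so the pair (A, B) is completely controllable.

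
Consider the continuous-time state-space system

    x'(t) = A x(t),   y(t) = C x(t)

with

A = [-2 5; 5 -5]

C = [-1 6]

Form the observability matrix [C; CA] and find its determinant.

CA = [[32, -35]]
Observability matrix O = [C; CA] = [[-1, 6], [32, -35]]
det(O) = (-1)·(-35) - 6·32 = 35 - 192 = -157
Since det(O) ≠ 0, rank(O) = 2 and the system is completely observable.

-157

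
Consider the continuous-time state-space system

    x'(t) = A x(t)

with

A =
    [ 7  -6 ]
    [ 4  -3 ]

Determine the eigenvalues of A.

det(sI - A) = s^2 - (tr A)s + det A, with tr A = 7 + (-3) = 4 and det A = 7·(-3) - (-6)·4 = -21 - (-24) = 3.
So p(s) = det(sI - A) = s^2 - 4s + 3.
Factor s^2 - 4s + 3: two numbers with sum 4 and product 3 are 3 and 1, so s^2 - 4s + 3 = (s - 3)(s - 1).
Hence p(s) = (s - 3) (s - 1), with roots 1, 3.
At least one eigenvalue has non-negative real part, so the system is not asymptotically stable.

1, 3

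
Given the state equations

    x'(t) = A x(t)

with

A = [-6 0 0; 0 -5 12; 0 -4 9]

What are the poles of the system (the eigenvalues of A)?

-6, 1, 3

det(sI - A) = s^3 - (tr A)s^2 + (M11 + M22 + M33)s - det A, where Mii is the 2×2 principal minor of A obtained by deleting row i and column i.
tr A = (-6) + (-5) + 9 = -2; M11 = (-5)·9 - 12·(-4) = -45 - (-48) = 3; M22 = (-6)·9 - 0·0 = -54 - 0 = -54; M33 = (-6)·(-5) - 0·0 = 30 - 0 = 30; sum of minors = -21.
det A = (-6)·((-5)·9 - 12·(-4)) - 0·(0·9 - 12·0) + 0·(0·(-4) - (-5)·0) = (-6)·3 - 0·0 + 0·0 = -18.
So p(s) = det(sI - A) = s^3 + 2s^2 - 21s + 18.
Rational-root test: any integer root divides 18. Testing small divisors, s = 1 works: p(1) = 1 + 2 + (-21) + 18 = 0, so (s - 1) is a factor.
Dividing, p(s) = (s - 1)(s^2 + 3s - 18).
Factor s^2 + 3s - 18: two numbers with sum -3 and product -18 are 3 and -6, so s^2 + 3s - 18 = (s - 3)(s + 6).
Hence p(s) = (s - 3) (s - 1) (s + 6), with roots -6, 1, 3.
At least one eigenvalue has non-negative real part, so the system is not asymptotically stable.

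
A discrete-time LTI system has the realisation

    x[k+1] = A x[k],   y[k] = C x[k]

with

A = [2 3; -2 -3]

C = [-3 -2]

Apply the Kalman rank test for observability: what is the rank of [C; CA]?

2

CA = [[-2, -3]]
Observability matrix O = [C; CA] = [[-3, -2], [-2, -3]]
det(O) = (-3)·(-3) - (-2)·(-2) = 9 - 4 = 5 ≠ 0, so rank(O) = 2.
rank(O) = 2 = n, so the pair (A, C) is completely observable.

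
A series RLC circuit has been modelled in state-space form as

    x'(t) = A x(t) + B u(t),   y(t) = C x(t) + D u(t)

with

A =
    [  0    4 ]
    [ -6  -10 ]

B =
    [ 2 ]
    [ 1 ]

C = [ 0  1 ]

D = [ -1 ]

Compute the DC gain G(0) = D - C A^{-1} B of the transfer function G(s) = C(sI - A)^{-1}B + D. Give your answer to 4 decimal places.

-1.5000

G(0) = C(-A)^{-1}B + D = -C A^{-1} B + D.
det A = 24, so A^{-1} = (1/24)·adj(A) = [[-5/12, -1/6], [1/4, 0]]
A^{-1} B = [-1, 1/2]^T
C A^{-1} B = 1/2
G(0) = D - C A^{-1} B = -1 - (1/2) = -3/2 ≈ -1.5000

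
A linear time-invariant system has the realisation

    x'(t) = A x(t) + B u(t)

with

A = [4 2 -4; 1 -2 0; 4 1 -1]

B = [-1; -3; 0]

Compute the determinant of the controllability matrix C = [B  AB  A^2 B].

1078

AB = [[-10], [5], [-7]]
A^2B = [[-2], [-20], [-28]]
Controllability matrix C = [B  AB  A^2B] = [[-1, -10, -2], [-3, 5, -20], [0, -7, -28]]
Expanding along the first row, det(C) = (-1)·(5·(-28) - (-20)·(-7)) - (-10)·((-3)·(-28) - (-20)·0) + (-2)·((-3)·(-7) - 5·0) = (-1)·(-280) - (-10)·84 + (-2)·21 = 1078
Since det(C) ≠ 0, rank(C) = 3 and the system is completely controllable.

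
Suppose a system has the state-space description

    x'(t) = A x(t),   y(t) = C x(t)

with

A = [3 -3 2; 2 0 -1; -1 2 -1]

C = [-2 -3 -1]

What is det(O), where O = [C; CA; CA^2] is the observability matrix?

CA = [[-11, 4, 0]]
CA^2 = [[-25, 33, -26]]
Observability matrix O = [C; CA; CA^2] = [[-2, -3, -1], [-11, 4, 0], [-25, 33, -26]]
Expanding along the first row, det(O) = (-2)·(4·(-26) - 0·33) - (-3)·((-11)·(-26) - 0·(-25)) + (-1)·((-11)·33 - 4·(-25)) = (-2)·(-104) - (-3)·286 + (-1)·(-263) = 1329
Since det(O) ≠ 0, rank(O) = 3 and the system is completely observable.

1329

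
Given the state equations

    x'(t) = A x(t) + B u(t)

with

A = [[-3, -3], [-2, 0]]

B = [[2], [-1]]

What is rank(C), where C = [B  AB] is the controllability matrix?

2

AB = [[-3], [-4]]
Controllability matrix C = [B  AB] = [[2, -3], [-1, -4]]
det(C) = 2·(-4) - (-3)·(-1) = -8 - 3 = -11 ≠ 0, so rank(C) = 2.
rank(C) = 2 = n, so the pair (A, B) is completely controllable.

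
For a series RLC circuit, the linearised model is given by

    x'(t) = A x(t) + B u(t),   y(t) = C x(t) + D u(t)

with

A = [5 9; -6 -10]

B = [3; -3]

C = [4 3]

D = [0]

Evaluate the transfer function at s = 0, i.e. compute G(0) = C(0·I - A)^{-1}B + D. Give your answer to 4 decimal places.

0.7500

G(0) = C(-A)^{-1}B + D = -C A^{-1} B + D.
det A = 4, so A^{-1} = (1/4)·adj(A) = [[-5/2, -9/4], [3/2, 5/4]]
A^{-1} B = [-3/4, 3/4]^T
C A^{-1} B = -3/4
G(0) = D - C A^{-1} B = 0 - (-3/4) = 3/4 ≈ 0.7500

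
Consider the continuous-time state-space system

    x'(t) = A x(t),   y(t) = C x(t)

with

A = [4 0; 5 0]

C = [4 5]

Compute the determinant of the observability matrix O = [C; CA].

-205

CA = [[41, 0]]
Observability matrix O = [C; CA] = [[4, 5], [41, 0]]
det(O) = 4·0 - 5·41 = 0 - 205 = -205
Since det(O) ≠ 0, rank(O) = 2 and the system is completely observable.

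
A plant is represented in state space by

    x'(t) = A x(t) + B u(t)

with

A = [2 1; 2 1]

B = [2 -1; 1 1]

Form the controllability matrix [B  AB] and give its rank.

AB = [[5, -1], [5, -1]]
Controllability matrix C = [B  AB] = [[2, -1, 5, -1], [1, 1, 5, -1]]
Take the 2×2 submatrix of C formed by columns 1, 2: [[2, -1], [1, 1]]. Its determinant is 2·1 - (-1)·1 = 2 - (-1) = 3 ≠ 0.
So rank(C) ≥ 2; since C has 2 rows, rank(C) = 2.
rank(C) = 2 = n, so the pair (A, B) is completely controllable.

2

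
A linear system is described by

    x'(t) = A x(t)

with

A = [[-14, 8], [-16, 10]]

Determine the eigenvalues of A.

det(sI - A) = s^2 - (tr A)s + det A, with tr A = (-14) + 10 = -4 and det A = (-14)·10 - 8·(-16) = -140 - (-128) = -12.
So p(s) = det(sI - A) = s^2 + 4s - 12.
Factor s^2 + 4s - 12: two numbers with sum -4 and product -12 are 2 and -6, so s^2 + 4s - 12 = (s - 2)(s + 6).
Hence p(s) = (s - 2) (s + 6), with roots -6, 2.
At least one eigenvalue has non-negative real part, so the system is not asymptotically stable.

-6, 2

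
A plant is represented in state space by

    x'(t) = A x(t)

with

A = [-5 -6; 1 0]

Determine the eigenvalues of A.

det(sI - A) = s^2 - (tr A)s + det A, with tr A = (-5) + 0 = -5 and det A = (-5)·0 - (-6)·1 = 0 - (-6) = 6.
So p(s) = det(sI - A) = s^2 + 5s + 6.
Factor s^2 + 5s + 6: two numbers with sum -5 and product 6 are -2 and -3, so s^2 + 5s + 6 = (s + 2)(s + 3).
Hence p(s) = (s + 2) (s + 3), with roots -3, -2.
All eigenvalues have negative real part, so the system is asymptotically stable.

-3, -2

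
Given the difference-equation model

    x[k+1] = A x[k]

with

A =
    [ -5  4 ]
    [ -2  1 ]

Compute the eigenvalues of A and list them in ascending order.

-3, -1

det(zI - A) = z^2 - (tr A)z + det A, with tr A = (-5) + 1 = -4 and det A = (-5)·1 - 4·(-2) = -5 - (-8) = 3.
So p(z) = det(zI - A) = z^2 + 4z + 3.
Factor z^2 + 4z + 3: two numbers with sum -4 and product 3 are -1 and -3, so z^2 + 4z + 3 = (z + 1)(z + 3).
Hence p(z) = (z + 1) (z + 3), with roots -3, -1.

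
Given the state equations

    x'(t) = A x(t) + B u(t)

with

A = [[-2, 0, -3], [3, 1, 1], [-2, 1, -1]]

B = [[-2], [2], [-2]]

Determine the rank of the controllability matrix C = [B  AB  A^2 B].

AB = [[10], [-6], [8]]
A^2B = [[-44], [32], [-34]]
Controllability matrix C = [B  AB  A^2B] = [[-2, 10, -44], [2, -6, 32], [-2, 8, -34]]
det(C) = (-2)·((-6)·(-34) - 32·8) - 10·(2·(-34) - 32·(-2)) + (-44)·(2·8 - (-6)·(-2)) = (-2)·(-52) - 10·(-4) + (-44)·4 = -32 ≠ 0, so rank(C) = 3.
rank(C) = 3 = n, so the pair (A, B) is completely controllable.

3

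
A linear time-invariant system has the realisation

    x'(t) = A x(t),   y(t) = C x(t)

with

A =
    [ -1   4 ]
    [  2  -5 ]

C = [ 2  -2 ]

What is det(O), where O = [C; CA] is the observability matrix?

24

CA = [[-6, 18]]
Observability matrix O = [C; CA] = [[2, -2], [-6, 18]]
det(O) = 2·18 - (-2)·(-6) = 36 - 12 = 24
Since det(O) ≠ 0, rank(O) = 2 and the system is completely observable.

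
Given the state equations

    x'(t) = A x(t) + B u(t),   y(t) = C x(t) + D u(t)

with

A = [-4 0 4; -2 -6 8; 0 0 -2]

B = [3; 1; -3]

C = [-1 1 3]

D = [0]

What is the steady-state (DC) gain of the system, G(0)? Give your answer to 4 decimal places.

-5.3333

G(0) = C(-A)^{-1}B + D = -C A^{-1} B + D.
det A = -48, so A^{-1} = (1/-48)·adj(A) = [[-1/4, 0, -1/2], [1/12, -1/6, -1/2], [0, 0, -1/2]]
A^{-1} B = [3/4, 19/12, 3/2]^T
C A^{-1} B = 16/3
G(0) = D - C A^{-1} B = 0 - (16/3) = -16/3 ≈ -5.3333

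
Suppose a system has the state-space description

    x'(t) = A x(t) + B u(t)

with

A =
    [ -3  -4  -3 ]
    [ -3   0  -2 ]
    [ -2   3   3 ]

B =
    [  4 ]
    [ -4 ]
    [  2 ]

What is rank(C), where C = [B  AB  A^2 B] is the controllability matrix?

AB = [[-2], [-16], [-14]]
A^2B = [[112], [34], [-86]]
Controllability matrix C = [B  AB  A^2B] = [[4, -2, 112], [-4, -16, 34], [2, -14, -86]]
det(C) = 4·((-16)·(-86) - 34·(-14)) - (-2)·((-4)·(-86) - 34·2) + 112·((-4)·(-14) - (-16)·2) = 4·1852 - (-2)·276 + 112·88 = 17816 ≠ 0, so rank(C) = 3.
rank(C) = 3 = n, so the pair (A, B) is completely controllable.

3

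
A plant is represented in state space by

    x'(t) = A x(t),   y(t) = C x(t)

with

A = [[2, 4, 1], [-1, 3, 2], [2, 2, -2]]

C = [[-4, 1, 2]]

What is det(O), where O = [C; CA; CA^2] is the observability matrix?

CA = [[-5, -9, -6]]
CA^2 = [[-13, -59, -11]]
Observability matrix O = [C; CA; CA^2] = [[-4, 1, 2], [-5, -9, -6], [-13, -59, -11]]
Expanding along the first row, det(O) = (-4)·((-9)·(-11) - (-6)·(-59)) - 1·((-5)·(-11) - (-6)·(-13)) + 2·((-5)·(-59) - (-9)·(-13)) = (-4)·(-255) - 1·(-23) + 2·178 = 1399
Since det(O) ≠ 0, rank(O) = 3 and the system is completely observable.

1399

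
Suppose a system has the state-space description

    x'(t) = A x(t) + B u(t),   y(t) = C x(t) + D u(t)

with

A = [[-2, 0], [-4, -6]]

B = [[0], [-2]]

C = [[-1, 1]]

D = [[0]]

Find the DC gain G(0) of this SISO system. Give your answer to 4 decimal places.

G(0) = C(-A)^{-1}B + D = -C A^{-1} B + D.
det A = 12, so A^{-1} = (1/12)·adj(A) = [[-1/2, 0], [1/3, -1/6]]
A^{-1} B = [0, 1/3]^T
C A^{-1} B = 1/3
G(0) = D - C A^{-1} B = 0 - (1/3) = -1/3 ≈ -0.3333

-0.3333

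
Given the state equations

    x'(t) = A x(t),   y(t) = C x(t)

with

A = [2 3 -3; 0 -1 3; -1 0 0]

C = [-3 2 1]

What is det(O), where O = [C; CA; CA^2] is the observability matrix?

-2133

CA = [[-7, -11, 15]]
CA^2 = [[-29, -10, -12]]
Observability matrix O = [C; CA; CA^2] = [[-3, 2, 1], [-7, -11, 15], [-29, -10, -12]]
Expanding along the first row, det(O) = (-3)·((-11)·(-12) - 15·(-10)) - 2·((-7)·(-12) - 15·(-29)) + 1·((-7)·(-10) - (-11)·(-29)) = (-3)·282 - 2·519 + 1·(-249) = -2133
Since det(O) ≠ 0, rank(O) = 3 and the system is completely observable.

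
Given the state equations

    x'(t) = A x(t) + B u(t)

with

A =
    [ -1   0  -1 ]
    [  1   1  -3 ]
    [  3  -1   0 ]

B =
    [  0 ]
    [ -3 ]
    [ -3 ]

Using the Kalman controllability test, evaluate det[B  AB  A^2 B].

-27

AB = [[3], [6], [3]]
A^2B = [[-6], [0], [3]]
Controllability matrix C = [B  AB  A^2B] = [[0, 3, -6], [-3, 6, 0], [-3, 3, 3]]
Expanding along the first row, det(C) = 0·(6·3 - 0·3) - 3·((-3)·3 - 0·(-3)) + (-6)·((-3)·3 - 6·(-3)) = 0·18 - 3·(-9) + (-6)·9 = -27
Since det(C) ≠ 0, rank(C) = 3 and the system is completely controllable.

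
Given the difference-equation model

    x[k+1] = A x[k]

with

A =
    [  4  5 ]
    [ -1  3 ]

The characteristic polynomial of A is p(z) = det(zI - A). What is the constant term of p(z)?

17

For a 2×2 matrix, det(zI - A) = z^2 - (tr A)z + det A.
tr A = 7, det A = 17.
So p(z) = z^2 - 7z + 17.
The constant term is 17.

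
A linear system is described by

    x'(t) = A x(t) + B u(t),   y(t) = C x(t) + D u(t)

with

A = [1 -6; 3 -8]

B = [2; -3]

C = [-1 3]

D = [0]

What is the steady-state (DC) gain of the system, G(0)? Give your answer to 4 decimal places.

G(0) = C(-A)^{-1}B + D = -C A^{-1} B + D.
det A = 10, so A^{-1} = (1/10)·adj(A) = [[-4/5, 3/5], [-3/10, 1/10]]
A^{-1} B = [-17/5, -9/10]^T
C A^{-1} B = 7/10
G(0) = D - C A^{-1} B = 0 - (7/10) = -7/10 ≈ -0.7000

-0.7000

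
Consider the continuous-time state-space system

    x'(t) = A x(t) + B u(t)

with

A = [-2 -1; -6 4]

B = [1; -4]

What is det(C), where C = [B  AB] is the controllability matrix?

-14

AB = [[2], [-22]]
Controllability matrix C = [B  AB] = [[1, 2], [-4, -22]]
det(C) = 1·(-22) - 2·(-4) = -22 - (-8) = -14
Since det(C) ≠ 0, rank(C) = 2 and the system is completely controllable.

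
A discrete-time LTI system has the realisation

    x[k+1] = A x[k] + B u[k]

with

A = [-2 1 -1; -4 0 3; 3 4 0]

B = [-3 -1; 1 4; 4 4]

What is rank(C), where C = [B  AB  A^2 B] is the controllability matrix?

AB = [[3, 2], [24, 16], [-5, 13]]
A^2B = [[23, -1], [-27, 31], [105, 70]]
Controllability matrix C = [B  AB  A^2B] = [[-3, -1, 3, 2, 23, -1], [1, 4, 24, 16, -27, 31], [4, 4, -5, 13, 105, 70]]
Take the 3×3 submatrix of C formed by columns 1, 2, 3: [[-3, -1, 3], [1, 4, 24], [4, 4, -5]]. Its determinant is (-3)·(4·(-5) - 24·4) - (-1)·(1·(-5) - 24·4) + 3·(1·4 - 4·4) = (-3)·(-116) - (-1)·(-101) + 3·(-12) = 211 ≠ 0.
So rank(C) ≥ 3; since C has 3 rows, rank(C) = 3.
rank(C) = 3 = n, so the pair (A, B) is completely controllable.

3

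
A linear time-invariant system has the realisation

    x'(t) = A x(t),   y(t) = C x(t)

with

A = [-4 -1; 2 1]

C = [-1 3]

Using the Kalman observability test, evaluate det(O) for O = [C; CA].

-34

CA = [[10, 4]]
Observability matrix O = [C; CA] = [[-1, 3], [10, 4]]
det(O) = (-1)·4 - 3·10 = -4 - 30 = -34
Since det(O) ≠ 0, rank(O) = 2 and the system is completely observable.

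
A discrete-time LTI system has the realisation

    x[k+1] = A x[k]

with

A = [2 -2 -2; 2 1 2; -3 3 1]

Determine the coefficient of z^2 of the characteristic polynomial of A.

Expand det(zI - A) for the 3×3 matrix.
p(z) = z^3 - 4z^2 - 3z + 12.
(Check: constant term = det(-A) = (-1)^3 det A = 12; coefficient of z^2 = -tr A = -4.)
The coefficient of z^2 is -4.

-4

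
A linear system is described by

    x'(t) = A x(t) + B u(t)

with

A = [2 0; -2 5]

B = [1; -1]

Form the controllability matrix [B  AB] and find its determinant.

AB = [[2], [-7]]
Controllability matrix C = [B  AB] = [[1, 2], [-1, -7]]
det(C) = 1·(-7) - 2·(-1) = -7 - (-2) = -5
Since det(C) ≠ 0, rank(C) = 2 and the system is completely controllable.

-5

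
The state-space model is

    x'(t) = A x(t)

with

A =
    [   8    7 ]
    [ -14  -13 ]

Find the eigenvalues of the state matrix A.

det(sI - A) = s^2 - (tr A)s + det A, with tr A = 8 + (-13) = -5 and det A = 8·(-13) - 7·(-14) = -104 - (-98) = -6.
So p(s) = det(sI - A) = s^2 + 5s - 6.
Factor s^2 + 5s - 6: two numbers with sum -5 and product -6 are 1 and -6, so s^2 + 5s - 6 = (s - 1)(s + 6).
Hence p(s) = (s - 1) (s + 6), with roots -6, 1.
At least one eigenvalue has non-negative real part, so the system is not asymptotically stable.

-6, 1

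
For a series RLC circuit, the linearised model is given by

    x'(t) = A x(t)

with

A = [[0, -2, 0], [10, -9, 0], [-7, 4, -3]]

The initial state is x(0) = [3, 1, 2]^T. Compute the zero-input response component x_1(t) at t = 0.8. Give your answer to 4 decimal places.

det(sI - A) = s^3 - (tr A)s^2 + (M11 + M22 + M33)s - det A, where Mii is the 2×2 principal minor of A obtained by deleting row i and column i.
tr A = 0 + (-9) + (-3) = -12; M11 = (-9)·(-3) - 0·4 = 27 - 0 = 27; M22 = 0·(-3) - 0·(-7) = 0 - 0 = 0; M33 = 0·(-9) - (-2)·10 = 0 - (-20) = 20; sum of minors = 47.
det A = 0·((-9)·(-3) - 0·4) - (-2)·(10·(-3) - 0·(-7)) + 0·(10·4 - (-9)·(-7)) = 0·27 - (-2)·(-30) + 0·(-23) = -60.
So p(s) = det(sI - A) = s^3 + 12s^2 + 47s + 60.
Rational-root test: any integer root divides 60. Testing small divisors, s = -3 works: p(-3) = -27 + 108 + (-141) + 60 = 0, so (s + 3) is a factor.
Dividing, p(s) = (s + 3)(s^2 + 9s + 20).
Factor s^2 + 9s + 20: two numbers with sum -9 and product 20 are -4 and -5, so s^2 + 9s + 20 = (s + 4)(s + 5).
Hence p(s) = (s + 3) (s + 4) (s + 5), with roots -5, -4, -3.
The eigenvalues -5, -4, -3 are distinct and real, so A is diagonalisable and x(t) = e^{At} x(0) = V diag(e^{λ_i t}) V^{-1} x(0), where the columns of V are the eigenvectors.
λ = -5: A - (-5)I = [[5, -2, 0], [10, -4, 0], [-7, 4, 2]]. v must be orthogonal to every row; (row 1) × (row 3) = [-4, -10, 6], so take v_1 = [2, 5, -3]^T.
λ = -4: A - (-4)I = [[4, -2, 0], [10, -5, 0], [-7, 4, 1]]. v must be orthogonal to every row; (row 1) × (row 3) = [-2, -4, 2], so take v_2 = [1, 2, -1]^T.
λ = -3: A - (-3)I = [[3, -2, 0], [10, -6, 0], [-7, 4, 0]]. v must be orthogonal to every row; (row 1) × (row 2) = [0, 0, 2], so take v_3 = [0, 0, 1]^T.
V = [v_1 v_2 v_3] = [[2, 1, 0], [5, 2, 0], [-3, -1, 1]] has det V = -1, so V^{-1} = adj(V)/det V = [[-2, 1, 0], [5, -2, 0], [-1, 1, 1]].
Modal coordinates z(0) = V^{-1} x(0): (-2)·3 + 1·1 + 0·2 = -5; 5·3 + (-2)·1 + 0·2 = 13; (-1)·3 + 1·1 + 1·2 = 0; so z(0) = [-5, 13, 0]^T.
x_1(t) = Σ_i (v_i)_1 · z_i(0) · e^{λ_i t} (row 1 of V times the modal terms).
x_1(0.8) = 2·(-5)·e^{-5·0.8} + 1·13·e^{-4·0.8} + 0·0·e^{-3·0.8} = (-10)·0.01831564 + 13·0.04076220 + 0·0.09071795 = 0.3468.

0.3468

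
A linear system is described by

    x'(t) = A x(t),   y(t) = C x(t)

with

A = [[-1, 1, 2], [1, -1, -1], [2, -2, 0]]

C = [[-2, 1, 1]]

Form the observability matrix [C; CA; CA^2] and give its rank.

CA = [[5, -5, -5]]
CA^2 = [[-20, 20, 15]]
Observability matrix O = [C; CA; CA^2] = [[-2, 1, 1], [5, -5, -5], [-20, 20, 15]]
det(O) = (-2)·((-5)·15 - (-5)·20) - 1·(5·15 - (-5)·(-20)) + 1·(5·20 - (-5)·(-20)) = (-2)·25 - 1·(-25) + 1·0 = -25 ≠ 0, so rank(O) = 3.
rank(O) = 3 = n, so the pair (A, C) is completely observable.

3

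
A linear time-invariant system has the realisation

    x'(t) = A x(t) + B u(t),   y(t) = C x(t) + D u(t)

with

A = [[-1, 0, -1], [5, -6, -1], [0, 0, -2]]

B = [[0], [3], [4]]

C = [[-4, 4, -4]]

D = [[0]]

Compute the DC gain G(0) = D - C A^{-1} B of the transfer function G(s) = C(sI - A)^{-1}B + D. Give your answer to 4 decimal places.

-6.0000

G(0) = C(-A)^{-1}B + D = -C A^{-1} B + D.
det A = -12, so A^{-1} = (1/-12)·adj(A) = [[-1, 0, 1/2], [-5/6, -1/6, 1/2], [0, 0, -1/2]]
A^{-1} B = [2, 3/2, -2]^T
C A^{-1} B = 6
G(0) = D - C A^{-1} B = 0 - (6) = -6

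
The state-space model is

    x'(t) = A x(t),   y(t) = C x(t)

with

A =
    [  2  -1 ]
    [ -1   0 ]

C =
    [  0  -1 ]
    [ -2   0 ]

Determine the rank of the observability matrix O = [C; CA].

2

CA = [[1, 0], [-4, 2]]
Observability matrix O = [C; CA] = [[0, -1], [-2, 0], [1, 0], [-4, 2]]
Take the 2×2 submatrix of O formed by rows 1, 2: [[0, -1], [-2, 0]]. Its determinant is 0·0 - (-1)·(-2) = 0 - 2 = -2 ≠ 0.
So rank(O) ≥ 2; since O has 2 columns, rank(O) = 2.
rank(O) = 2 = n, so the pair (A, C) is completely observable.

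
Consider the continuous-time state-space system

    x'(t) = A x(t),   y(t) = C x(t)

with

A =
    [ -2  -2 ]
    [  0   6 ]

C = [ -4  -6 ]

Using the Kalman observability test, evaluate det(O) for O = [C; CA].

CA = [[8, -28]]
Observability matrix O = [C; CA] = [[-4, -6], [8, -28]]
det(O) = (-4)·(-28) - (-6)·8 = 112 - (-48) = 160
Since det(O) ≠ 0, rank(O) = 2 and the system is completely observable.

160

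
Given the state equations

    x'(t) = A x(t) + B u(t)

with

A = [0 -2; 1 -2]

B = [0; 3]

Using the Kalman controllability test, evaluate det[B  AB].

18

AB = [[-6], [-6]]
Controllability matrix C = [B  AB] = [[0, -6], [3, -6]]
det(C) = 0·(-6) - (-6)·3 = 0 - (-18) = 18
Since det(C) ≠ 0, rank(C) = 2 and the system is completely controllable.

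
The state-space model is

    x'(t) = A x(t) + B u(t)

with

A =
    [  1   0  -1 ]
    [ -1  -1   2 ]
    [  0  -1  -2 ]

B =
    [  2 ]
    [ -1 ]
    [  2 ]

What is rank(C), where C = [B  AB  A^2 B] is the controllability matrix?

AB = [[0], [3], [-3]]
A^2B = [[3], [-9], [3]]
Controllability matrix C = [B  AB  A^2B] = [[2, 0, 3], [-1, 3, -9], [2, -3, 3]]
det(C) = 2·(3·3 - (-9)·(-3)) - 0·((-1)·3 - (-9)·2) + 3·((-1)·(-3) - 3·2) = 2·(-18) - 0·15 + 3·(-3) = -45 ≠ 0, so rank(C) = 3.
rank(C) = 3 = n, so the pair (A, B) is completely controllable.

3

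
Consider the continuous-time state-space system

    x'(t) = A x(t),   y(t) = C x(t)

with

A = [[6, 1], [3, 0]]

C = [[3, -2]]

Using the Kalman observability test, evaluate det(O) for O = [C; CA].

CA = [[12, 3]]
Observability matrix O = [C; CA] = [[3, -2], [12, 3]]
det(O) = 3·3 - (-2)·12 = 9 - (-24) = 33
Since det(O) ≠ 0, rank(O) = 2 and the system is completely observable.

33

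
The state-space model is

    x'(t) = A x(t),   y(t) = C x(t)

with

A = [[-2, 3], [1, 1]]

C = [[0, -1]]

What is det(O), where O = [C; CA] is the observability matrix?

-1

CA = [[-1, -1]]
Observability matrix O = [C; CA] = [[0, -1], [-1, -1]]
det(O) = 0·(-1) - (-1)·(-1) = 0 - 1 = -1
Since det(O) ≠ 0, rank(O) = 2 and the system is completely observable.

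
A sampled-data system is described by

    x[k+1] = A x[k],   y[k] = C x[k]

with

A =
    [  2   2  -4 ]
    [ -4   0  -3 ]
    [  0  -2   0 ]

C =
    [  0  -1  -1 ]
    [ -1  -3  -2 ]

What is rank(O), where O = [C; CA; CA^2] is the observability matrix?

CA = [[4, 2, 3], [10, 2, 13]]
CA^2 = [[0, 2, -22], [12, -6, -46]]
Observability matrix O = [C; CA; CA^2] = [[0, -1, -1], [-1, -3, -2], [4, 2, 3], [10, 2, 13], [0, 2, -22], [12, -6, -46]]
Take the 3×3 submatrix of O formed by rows 1, 2, 3: [[0, -1, -1], [-1, -3, -2], [4, 2, 3]]. Its determinant is 0·((-3)·3 - (-2)·2) - (-1)·((-1)·3 - (-2)·4) + (-1)·((-1)·2 - (-3)·4) = 0·(-5) - (-1)·5 + (-1)·10 = -5 ≠ 0.
So rank(O) ≥ 3; since O has 3 columns, rank(O) = 3.
rank(O) = 3 = n, so the pair (A, C) is completely observable.

3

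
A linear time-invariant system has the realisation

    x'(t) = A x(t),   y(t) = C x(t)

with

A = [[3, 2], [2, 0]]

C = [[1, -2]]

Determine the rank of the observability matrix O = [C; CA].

1

CA = [[-1, 2]]
Observability matrix O = [C; CA] = [[1, -2], [-1, 2]]
Every row of O is a scalar multiple of row 1 = [1, -2] (multipliers 1, -1), so the rows span a one-dimensional space.
O ≠ 0, hence rank(O) = 1.
rank(O) = 1 < n = 2, so the pair (A, C) is not completely observable.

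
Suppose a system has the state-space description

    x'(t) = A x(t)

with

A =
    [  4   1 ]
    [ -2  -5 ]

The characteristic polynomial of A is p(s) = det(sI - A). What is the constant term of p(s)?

For a 2×2 matrix, det(sI - A) = s^2 - (tr A)s + det A.
tr A = -1, det A = -18.
So p(s) = s^2 + s - 18.
The constant term is -18.

-18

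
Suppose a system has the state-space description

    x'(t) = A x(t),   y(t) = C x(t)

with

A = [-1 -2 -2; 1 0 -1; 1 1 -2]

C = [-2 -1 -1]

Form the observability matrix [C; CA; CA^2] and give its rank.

CA = [[0, 3, 7]]
CA^2 = [[10, 7, -17]]
Observability matrix O = [C; CA; CA^2] = [[-2, -1, -1], [0, 3, 7], [10, 7, -17]]
det(O) = (-2)·(3·(-17) - 7·7) - (-1)·(0·(-17) - 7·10) + (-1)·(0·7 - 3·10) = (-2)·(-100) - (-1)·(-70) + (-1)·(-30) = 160 ≠ 0, so rank(O) = 3.
rank(O) = 3 = n, so the pair (A, C) is completely observable.

3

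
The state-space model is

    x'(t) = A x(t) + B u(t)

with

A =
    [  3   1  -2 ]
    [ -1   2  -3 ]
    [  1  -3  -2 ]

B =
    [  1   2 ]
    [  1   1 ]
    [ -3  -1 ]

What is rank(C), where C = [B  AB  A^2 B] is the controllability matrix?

3

AB = [[10, 9], [10, 3], [4, 1]]
A^2B = [[32, 28], [-2, -6], [-28, -2]]
Controllability matrix C = [B  AB  A^2B] = [[1, 2, 10, 9, 32, 28], [1, 1, 10, 3, -2, -6], [-3, -1, 4, 1, -28, -2]]
Take the 3×3 submatrix of C formed by columns 1, 2, 3: [[1, 2, 10], [1, 1, 10], [-3, -1, 4]]. Its determinant is 1·(1·4 - 10·(-1)) - 2·(1·4 - 10·(-3)) + 10·(1·(-1) - 1·(-3)) = 1·14 - 2·34 + 10·2 = -34 ≠ 0.
So rank(C) ≥ 3; since C has 3 rows, rank(C) = 3.
rank(C) = 3 = n, so the pair (A, B) is completely controllable.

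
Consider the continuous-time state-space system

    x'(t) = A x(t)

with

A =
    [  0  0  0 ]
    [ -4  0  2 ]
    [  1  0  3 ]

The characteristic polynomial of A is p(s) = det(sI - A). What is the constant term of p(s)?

0

Expand det(sI - A) for the 3×3 matrix.
p(s) = s^3 - 3s^2.
(Check: constant term = det(-A) = (-1)^3 det A = 0; coefficient of s^2 = -tr A = -3.)
The constant term is 0.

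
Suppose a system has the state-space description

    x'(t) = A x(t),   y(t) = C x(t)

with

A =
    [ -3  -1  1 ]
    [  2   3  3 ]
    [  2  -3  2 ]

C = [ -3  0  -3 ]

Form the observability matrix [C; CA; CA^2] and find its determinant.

CA = [[3, 12, -9]]
CA^2 = [[-3, 60, 21]]
Observability matrix O = [C; CA; CA^2] = [[-3, 0, -3], [3, 12, -9], [-3, 60, 21]]
Expanding along the first row, det(O) = (-3)·(12·21 - (-9)·60) - 0·(3·21 - (-9)·(-3)) + (-3)·(3·60 - 12·(-3)) = (-3)·792 - 0·36 + (-3)·216 = -3024
Since det(O) ≠ 0, rank(O) = 3 and the system is completely observable.

-3024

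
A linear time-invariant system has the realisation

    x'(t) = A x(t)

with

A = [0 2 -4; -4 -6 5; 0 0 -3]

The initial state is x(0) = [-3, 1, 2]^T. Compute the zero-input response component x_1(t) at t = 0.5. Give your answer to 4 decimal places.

-2.6128

det(sI - A) = s^3 - (tr A)s^2 + (M11 + M22 + M33)s - det A, where Mii is the 2×2 principal minor of A obtained by deleting row i and column i.
tr A = 0 + (-6) + (-3) = -9; M11 = (-6)·(-3) - 5·0 = 18 - 0 = 18; M22 = 0·(-3) - (-4)·0 = 0 - 0 = 0; M33 = 0·(-6) - 2·(-4) = 0 - (-8) = 8; sum of minors = 26.
det A = 0·((-6)·(-3) - 5·0) - 2·((-4)·(-3) - 5·0) + (-4)·((-4)·0 - (-6)·0) = 0·18 - 2·12 + (-4)·0 = -24.
So p(s) = det(sI - A) = s^3 + 9s^2 + 26s + 24.
Rational-root test: any integer root divides 24. Testing small divisors, s = -2 works: p(-2) = -8 + 36 + (-52) + 24 = 0, so (s + 2) is a factor.
Dividing, p(s) = (s + 2)(s^2 + 7s + 12).
Factor s^2 + 7s + 12: two numbers with sum -7 and product 12 are -3 and -4, so s^2 + 7s + 12 = (s + 3)(s + 4).
Hence p(s) = (s + 2) (s + 3) (s + 4), with roots -4, -3, -2.
The eigenvalues -4, -3, -2 are distinct and real, so A is diagonalisable and x(t) = e^{At} x(0) = V diag(e^{λ_i t}) V^{-1} x(0), where the columns of V are the eigenvectors.
λ = -4: A - (-4)I = [[4, 2, -4], [-4, -2, 5], [0, 0, 1]]. v must be orthogonal to every row; (row 1) × (row 2) = [2, -4, 0], so take v_1 = [-1, 2, 0]^T.
λ = -3: A - (-3)I = [[3, 2, -4], [-4, -3, 5], [0, 0, 0]]. v must be orthogonal to every row; (row 1) × (row 2) = [-2, 1, -1], so take v_2 = [2, -1, 1]^T.
λ = -2: A - (-2)I = [[2, 2, -4], [-4, -4, 5], [0, 0, -1]]. v must be orthogonal to every row; (row 1) × (row 2) = [-6, 6, 0], so take v_3 = [-1, 1, 0]^T.
V = [v_1 v_2 v_3] = [[-1, 2, -1], [2, -1, 1], [0, 1, 0]] has det V = -1, so V^{-1} = adj(V)/det V = [[1, 1, -1], [0, 0, 1], [-2, -1, 3]].
Modal coordinates z(0) = V^{-1} x(0): 1·(-3) + 1·1 + (-1)·2 = -4; 0·(-3) + 0·1 + 1·2 = 2; (-2)·(-3) + (-1)·1 + 3·2 = 11; so z(0) = [-4, 2, 11]^T.
x_1(t) = Σ_i (v_i)_1 · z_i(0) · e^{λ_i t} (row 1 of V times the modal terms).
x_1(0.5) = (-1)·(-4)·e^{-4·0.5} + 2·2·e^{-3·0.5} + (-1)·11·e^{-2·0.5} = 4·0.135335 + 4·0.223130 + (-11)·0.367879 = -2.6128.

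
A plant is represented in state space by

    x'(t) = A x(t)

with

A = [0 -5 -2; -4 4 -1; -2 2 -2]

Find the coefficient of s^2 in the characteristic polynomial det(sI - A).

-2

Expand det(sI - A) for the 3×3 matrix.
p(s) = s^3 - 2s^2 - 30s - 30.
(Check: constant term = det(-A) = (-1)^3 det A = -30; coefficient of s^2 = -tr A = -2.)
The coefficient of s^2 is -2.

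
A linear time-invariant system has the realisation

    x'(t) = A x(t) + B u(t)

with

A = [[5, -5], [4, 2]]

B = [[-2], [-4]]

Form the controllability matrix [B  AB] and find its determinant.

72

AB = [[10], [-16]]
Controllability matrix C = [B  AB] = [[-2, 10], [-4, -16]]
det(C) = (-2)·(-16) - 10·(-4) = 32 - (-40) = 72
Since det(C) ≠ 0, rank(C) = 2 and the system is completely controllable.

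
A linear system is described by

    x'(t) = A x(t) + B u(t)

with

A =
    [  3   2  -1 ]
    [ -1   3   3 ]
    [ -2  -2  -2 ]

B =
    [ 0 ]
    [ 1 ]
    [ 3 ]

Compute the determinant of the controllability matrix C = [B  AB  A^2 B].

-1321

AB = [[-1], [12], [-8]]
A^2B = [[29], [13], [-6]]
Controllability matrix C = [B  AB  A^2B] = [[0, -1, 29], [1, 12, 13], [3, -8, -6]]
Expanding along the first row, det(C) = 0·(12·(-6) - 13·(-8)) - (-1)·(1·(-6) - 13·3) + 29·(1·(-8) - 12·3) = 0·32 - (-1)·(-45) + 29·(-44) = -1321
Since det(C) ≠ 0, rank(C) = 3 and the system is completely controllable.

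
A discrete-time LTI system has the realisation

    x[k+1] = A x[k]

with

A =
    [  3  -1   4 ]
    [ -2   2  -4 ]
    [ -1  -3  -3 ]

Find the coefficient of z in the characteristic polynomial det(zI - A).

Expand det(zI - A) for the 3×3 matrix.
p(z) = z^3 - 2z^2 - 19z + 20.
(Check: constant term = det(-A) = (-1)^3 det A = 20; coefficient of z^2 = -tr A = -2.)
The coefficient of z is -19.

-19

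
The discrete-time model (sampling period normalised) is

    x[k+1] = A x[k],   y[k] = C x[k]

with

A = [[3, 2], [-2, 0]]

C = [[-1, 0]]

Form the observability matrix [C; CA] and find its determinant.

CA = [[-3, -2]]
Observability matrix O = [C; CA] = [[-1, 0], [-3, -2]]
det(O) = (-1)·(-2) - 0·(-3) = 2 - 0 = 2
Since det(O) ≠ 0, rank(O) = 2 and the system is completely observable.

2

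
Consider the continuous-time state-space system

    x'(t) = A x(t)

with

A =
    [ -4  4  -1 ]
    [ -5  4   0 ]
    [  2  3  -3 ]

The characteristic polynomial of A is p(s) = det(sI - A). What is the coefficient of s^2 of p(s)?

Expand det(sI - A) for the 3×3 matrix.
p(s) = s^3 + 3s^2 + 6s - 11.
(Check: constant term = det(-A) = (-1)^3 det A = -11; coefficient of s^2 = -tr A = 3.)
The coefficient of s^2 is 3.

3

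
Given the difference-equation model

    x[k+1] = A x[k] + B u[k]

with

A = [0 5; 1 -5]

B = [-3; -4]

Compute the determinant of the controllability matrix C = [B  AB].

-131

AB = [[-20], [17]]
Controllability matrix C = [B  AB] = [[-3, -20], [-4, 17]]
det(C) = (-3)·17 - (-20)·(-4) = -51 - 80 = -131
Since det(C) ≠ 0, rank(C) = 2 and the system is completely controllable.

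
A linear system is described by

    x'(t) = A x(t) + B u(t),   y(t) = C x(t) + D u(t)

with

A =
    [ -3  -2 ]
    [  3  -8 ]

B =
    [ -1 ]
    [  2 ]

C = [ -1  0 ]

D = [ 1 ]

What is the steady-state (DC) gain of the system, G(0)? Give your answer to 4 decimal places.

G(0) = C(-A)^{-1}B + D = -C A^{-1} B + D.
det A = 30, so A^{-1} = (1/30)·adj(A) = [[-4/15, 1/15], [-1/10, -1/10]]
A^{-1} B = [2/5, -1/10]^T
C A^{-1} B = -2/5
G(0) = D - C A^{-1} B = 1 - (-2/5) = 7/5 ≈ 1.4000

1.4000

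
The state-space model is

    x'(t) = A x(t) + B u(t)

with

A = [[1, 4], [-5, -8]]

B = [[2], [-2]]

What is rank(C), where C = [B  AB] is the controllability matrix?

1

AB = [[-6], [6]]
Controllability matrix C = [B  AB] = [[2, -6], [-2, 6]]
Every column of C is a scalar multiple of column 1 = [2, -2] (multipliers 1, -3), so the columns span a one-dimensional space.
C ≠ 0, hence rank(C) = 1.
rank(C) = 1 < n = 2, so the pair (A, B) is not completely controllable.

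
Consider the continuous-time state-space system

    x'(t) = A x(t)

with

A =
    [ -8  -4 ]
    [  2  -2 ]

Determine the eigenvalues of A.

det(sI - A) = s^2 - (tr A)s + det A, with tr A = (-8) + (-2) = -10 and det A = (-8)·(-2) - (-4)·2 = 16 - (-8) = 24.
So p(s) = det(sI - A) = s^2 + 10s + 24.
Factor s^2 + 10s + 24: two numbers with sum -10 and product 24 are -4 and -6, so s^2 + 10s + 24 = (s + 4)(s + 6).
Hence p(s) = (s + 4) (s + 6), with roots -6, -4.
All eigenvalues have negative real part, so the system is asymptotically stable.

-6, -4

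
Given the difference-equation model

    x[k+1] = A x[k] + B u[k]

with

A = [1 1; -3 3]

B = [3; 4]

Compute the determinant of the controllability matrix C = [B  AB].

AB = [[7], [3]]
Controllability matrix C = [B  AB] = [[3, 7], [4, 3]]
det(C) = 3·3 - 7·4 = 9 - 28 = -19
Since det(C) ≠ 0, rank(C) = 2 and the system is completely controllable.

-19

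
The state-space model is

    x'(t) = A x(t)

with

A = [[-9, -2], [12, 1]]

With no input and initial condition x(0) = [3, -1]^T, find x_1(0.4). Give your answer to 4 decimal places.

-0.4233

det(sI - A) = s^2 - (tr A)s + det A, with tr A = (-9) + 1 = -8 and det A = (-9)·1 - (-2)·12 = -9 - (-24) = 15.
So p(s) = det(sI - A) = s^2 + 8s + 15.
Factor s^2 + 8s + 15: two numbers with sum -8 and product 15 are -3 and -5, so s^2 + 8s + 15 = (s + 3)(s + 5).
Hence p(s) = (s + 3) (s + 5), with roots -5, -3.
The eigenvalues -5, -3 are distinct and real, so A is diagonalisable and x(t) = e^{At} x(0) = V diag(e^{λ_i t}) V^{-1} x(0), where the columns of V are the eigenvectors.
λ = -5: A - (-5)I = [[-4, -2], [12, 6]]. Row 1 gives (-4)·v1 + (-2)·v2 = 0, so take v_1 = [1, -2]^T.
λ = -3: A - (-3)I = [[-6, -2], [12, 4]]. Row 1 gives (-6)·v1 + (-2)·v2 = 0, so take v_2 = [-1, 3]^T.
V = [v_1 v_2] = [[1, -1], [-2, 3]] has det V = 1, so V^{-1} = adj(V)/det V = [[3, 1], [2, 1]].
Modal coordinates z(0) = V^{-1} x(0): 3·3 + 1·(-1) = 8; 2·3 + 1·(-1) = 5; so z(0) = [8, 5]^T.
x_1(t) = Σ_i (v_i)_1 · z_i(0) · e^{λ_i t} (row 1 of V times the modal terms).
x_1(0.4) = 1·8·e^{-5·0.4} + (-1)·5·e^{-3·0.4} = 8·0.135335 + (-5)·0.301194 = -0.4233.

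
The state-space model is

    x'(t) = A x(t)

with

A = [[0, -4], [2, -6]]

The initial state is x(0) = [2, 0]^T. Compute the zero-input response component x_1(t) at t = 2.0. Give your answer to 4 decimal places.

det(sI - A) = s^2 - (tr A)s + det A, with tr A = 0 + (-6) = -6 and det A = 0·(-6) - (-4)·2 = 0 - (-8) = 8.
So p(s) = det(sI - A) = s^2 + 6s + 8.
Factor s^2 + 6s + 8: two numbers with sum -6 and product 8 are -2 and -4, so s^2 + 6s + 8 = (s + 2)(s + 4).
Hence p(s) = (s + 2) (s + 4), with roots -4, -2.
The eigenvalues -4, -2 are distinct and real, so A is diagonalisable and x(t) = e^{At} x(0) = V diag(e^{λ_i t}) V^{-1} x(0), where the columns of V are the eigenvectors.
λ = -4: A - (-4)I = [[4, -4], [2, -2]]. Row 1 gives 4·v1 + (-4)·v2 = 0, so take v_1 = [1, 1]^T.
λ = -2: A - (-2)I = [[2, -4], [2, -4]]. Row 1 gives 2·v1 + (-4)·v2 = 0, so take v_2 = [-2, -1]^T.
V = [v_1 v_2] = [[1, -2], [1, -1]] has det V = 1, so V^{-1} = adj(V)/det V = [[-1, 2], [-1, 1]].
Modal coordinates z(0) = V^{-1} x(0): (-1)·2 + 2·0 = -2; (-1)·2 + 1·0 = -2; so z(0) = [-2, -2]^T.
x_1(t) = Σ_i (v_i)_1 · z_i(0) · e^{λ_i t} (row 1 of V times the modal terms).
x_1(2.0) = 1·(-2)·e^{-4·2.0} + (-2)·(-2)·e^{-2·2.0} = (-2)·0.000335 + 4·0.018316 = 0.0726.

0.0726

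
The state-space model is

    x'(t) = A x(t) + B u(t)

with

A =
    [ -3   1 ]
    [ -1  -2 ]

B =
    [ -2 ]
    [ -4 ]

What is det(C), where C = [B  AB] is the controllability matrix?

-12

AB = [[2], [10]]
Controllability matrix C = [B  AB] = [[-2, 2], [-4, 10]]
det(C) = (-2)·10 - 2·(-4) = -20 - (-8) = -12
Since det(C) ≠ 0, rank(C) = 2 and the system is completely controllable.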